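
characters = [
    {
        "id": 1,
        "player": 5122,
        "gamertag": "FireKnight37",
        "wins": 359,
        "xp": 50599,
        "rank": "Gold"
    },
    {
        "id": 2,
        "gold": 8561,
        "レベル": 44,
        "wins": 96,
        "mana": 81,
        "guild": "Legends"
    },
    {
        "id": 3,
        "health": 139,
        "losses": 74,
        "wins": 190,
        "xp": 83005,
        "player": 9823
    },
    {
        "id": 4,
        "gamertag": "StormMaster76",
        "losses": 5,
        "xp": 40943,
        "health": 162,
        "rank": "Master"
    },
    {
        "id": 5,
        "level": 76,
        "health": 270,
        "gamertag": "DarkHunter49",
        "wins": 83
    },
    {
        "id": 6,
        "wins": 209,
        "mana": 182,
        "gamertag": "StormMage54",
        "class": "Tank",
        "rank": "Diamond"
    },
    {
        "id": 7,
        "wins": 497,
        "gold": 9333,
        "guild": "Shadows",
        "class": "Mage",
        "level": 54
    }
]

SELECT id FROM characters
[1, 2, 3, 4, 5, 6, 7]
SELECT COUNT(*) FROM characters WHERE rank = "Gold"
1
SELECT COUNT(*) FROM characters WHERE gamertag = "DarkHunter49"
1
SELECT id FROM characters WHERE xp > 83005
[]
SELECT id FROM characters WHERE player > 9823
[]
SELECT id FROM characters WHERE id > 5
[6, 7]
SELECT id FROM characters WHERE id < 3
[1, 2]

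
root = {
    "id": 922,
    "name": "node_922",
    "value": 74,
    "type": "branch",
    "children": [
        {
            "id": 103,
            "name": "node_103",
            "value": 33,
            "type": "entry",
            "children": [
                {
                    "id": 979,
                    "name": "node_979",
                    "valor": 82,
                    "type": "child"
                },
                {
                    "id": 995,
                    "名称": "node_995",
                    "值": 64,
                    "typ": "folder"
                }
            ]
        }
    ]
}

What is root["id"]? 922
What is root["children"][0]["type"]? "entry"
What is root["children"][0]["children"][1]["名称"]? "node_995"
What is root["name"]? "node_922"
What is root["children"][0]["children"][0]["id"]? 979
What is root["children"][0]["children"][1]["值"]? 64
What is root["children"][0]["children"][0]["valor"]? 82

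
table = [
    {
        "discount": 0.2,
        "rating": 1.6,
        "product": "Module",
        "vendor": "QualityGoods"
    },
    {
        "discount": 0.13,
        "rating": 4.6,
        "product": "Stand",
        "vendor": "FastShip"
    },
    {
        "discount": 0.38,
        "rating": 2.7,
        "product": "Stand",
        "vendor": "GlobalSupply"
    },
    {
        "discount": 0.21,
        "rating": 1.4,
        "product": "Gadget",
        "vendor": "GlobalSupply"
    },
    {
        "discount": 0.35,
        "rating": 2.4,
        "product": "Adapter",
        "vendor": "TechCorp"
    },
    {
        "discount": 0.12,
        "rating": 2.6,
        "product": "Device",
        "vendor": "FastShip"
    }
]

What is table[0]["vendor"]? "QualityGoods"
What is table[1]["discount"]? 0.13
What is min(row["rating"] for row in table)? 1.4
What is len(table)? 6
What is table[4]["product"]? "Adapter"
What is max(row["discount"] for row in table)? 0.38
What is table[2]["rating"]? 2.7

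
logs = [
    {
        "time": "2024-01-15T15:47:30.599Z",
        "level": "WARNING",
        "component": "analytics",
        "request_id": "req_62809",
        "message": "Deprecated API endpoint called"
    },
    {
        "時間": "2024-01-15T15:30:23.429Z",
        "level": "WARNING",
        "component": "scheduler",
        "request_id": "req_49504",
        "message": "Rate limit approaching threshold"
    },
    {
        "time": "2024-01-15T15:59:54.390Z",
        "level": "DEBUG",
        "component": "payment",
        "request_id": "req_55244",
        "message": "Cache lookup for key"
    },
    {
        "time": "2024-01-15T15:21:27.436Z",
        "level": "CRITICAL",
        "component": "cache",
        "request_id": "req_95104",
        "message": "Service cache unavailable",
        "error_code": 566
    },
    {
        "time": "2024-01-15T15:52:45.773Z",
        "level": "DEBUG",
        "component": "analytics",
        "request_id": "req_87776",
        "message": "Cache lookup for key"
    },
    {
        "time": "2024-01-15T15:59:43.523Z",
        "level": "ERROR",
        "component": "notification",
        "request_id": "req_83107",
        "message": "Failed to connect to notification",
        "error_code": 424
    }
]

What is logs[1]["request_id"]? "req_49504"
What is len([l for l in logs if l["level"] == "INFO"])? 0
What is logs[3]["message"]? "Service cache unavailable"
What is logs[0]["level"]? "WARNING"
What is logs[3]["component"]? "cache"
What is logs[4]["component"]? "analytics"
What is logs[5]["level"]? "ERROR"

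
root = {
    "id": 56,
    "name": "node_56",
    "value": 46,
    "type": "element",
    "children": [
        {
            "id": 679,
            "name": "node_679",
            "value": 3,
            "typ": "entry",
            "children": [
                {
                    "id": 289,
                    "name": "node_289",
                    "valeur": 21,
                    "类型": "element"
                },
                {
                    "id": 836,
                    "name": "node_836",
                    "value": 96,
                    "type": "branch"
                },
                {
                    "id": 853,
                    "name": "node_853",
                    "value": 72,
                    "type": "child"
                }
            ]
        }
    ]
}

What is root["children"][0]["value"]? 3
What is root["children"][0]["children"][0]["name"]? "node_289"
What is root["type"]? "element"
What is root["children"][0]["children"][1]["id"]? 836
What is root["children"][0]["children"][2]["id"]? 853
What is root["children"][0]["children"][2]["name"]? "node_853"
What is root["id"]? 56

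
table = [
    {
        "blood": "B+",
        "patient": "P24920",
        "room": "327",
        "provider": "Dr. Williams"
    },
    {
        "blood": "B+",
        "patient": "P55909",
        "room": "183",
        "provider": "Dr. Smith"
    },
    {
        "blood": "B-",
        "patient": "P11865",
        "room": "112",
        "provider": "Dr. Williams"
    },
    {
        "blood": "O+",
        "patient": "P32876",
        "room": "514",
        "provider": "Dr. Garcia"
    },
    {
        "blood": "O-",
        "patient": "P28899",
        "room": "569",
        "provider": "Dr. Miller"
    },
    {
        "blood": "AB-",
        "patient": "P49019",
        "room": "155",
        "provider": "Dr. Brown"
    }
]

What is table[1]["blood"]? "B+"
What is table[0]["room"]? "327"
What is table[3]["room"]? "514"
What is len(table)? 6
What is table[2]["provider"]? "Dr. Williams"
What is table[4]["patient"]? "P28899"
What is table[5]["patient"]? "P49019"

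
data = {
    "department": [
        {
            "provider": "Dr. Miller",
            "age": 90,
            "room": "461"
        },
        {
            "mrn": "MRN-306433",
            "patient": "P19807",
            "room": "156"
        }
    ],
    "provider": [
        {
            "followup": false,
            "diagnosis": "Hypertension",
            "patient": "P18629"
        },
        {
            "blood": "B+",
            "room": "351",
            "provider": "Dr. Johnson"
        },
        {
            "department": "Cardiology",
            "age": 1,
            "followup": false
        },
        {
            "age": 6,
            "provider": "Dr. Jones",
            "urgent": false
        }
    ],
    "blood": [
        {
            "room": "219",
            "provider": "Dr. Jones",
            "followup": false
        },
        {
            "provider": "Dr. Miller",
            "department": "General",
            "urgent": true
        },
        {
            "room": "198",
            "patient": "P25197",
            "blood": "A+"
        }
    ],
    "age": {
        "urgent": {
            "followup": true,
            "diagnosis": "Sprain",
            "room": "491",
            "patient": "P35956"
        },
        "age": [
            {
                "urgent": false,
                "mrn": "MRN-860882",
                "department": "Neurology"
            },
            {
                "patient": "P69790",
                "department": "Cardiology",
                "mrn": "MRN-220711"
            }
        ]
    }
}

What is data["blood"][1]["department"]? "General"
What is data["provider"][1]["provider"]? "Dr. Johnson"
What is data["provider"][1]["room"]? "351"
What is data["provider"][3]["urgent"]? False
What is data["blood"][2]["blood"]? "A+"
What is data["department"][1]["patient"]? "P19807"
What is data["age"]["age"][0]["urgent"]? False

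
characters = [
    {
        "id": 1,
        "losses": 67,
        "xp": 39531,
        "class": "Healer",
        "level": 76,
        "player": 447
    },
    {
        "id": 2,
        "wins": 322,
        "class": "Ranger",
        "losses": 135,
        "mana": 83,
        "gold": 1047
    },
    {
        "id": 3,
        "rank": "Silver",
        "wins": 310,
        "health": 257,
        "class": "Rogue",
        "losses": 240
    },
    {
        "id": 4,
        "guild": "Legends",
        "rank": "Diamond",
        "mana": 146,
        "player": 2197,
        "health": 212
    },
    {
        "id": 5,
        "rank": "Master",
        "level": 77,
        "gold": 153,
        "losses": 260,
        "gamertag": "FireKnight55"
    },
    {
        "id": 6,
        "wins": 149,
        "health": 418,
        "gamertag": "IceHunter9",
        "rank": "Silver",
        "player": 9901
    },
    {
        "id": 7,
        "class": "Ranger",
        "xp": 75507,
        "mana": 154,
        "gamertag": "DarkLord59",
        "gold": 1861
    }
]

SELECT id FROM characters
[1, 2, 3, 4, 5, 6, 7]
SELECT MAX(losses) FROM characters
260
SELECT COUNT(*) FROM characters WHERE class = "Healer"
1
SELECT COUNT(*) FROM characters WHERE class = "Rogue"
1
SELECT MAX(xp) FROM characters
75507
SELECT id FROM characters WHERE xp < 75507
[1]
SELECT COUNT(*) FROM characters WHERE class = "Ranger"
2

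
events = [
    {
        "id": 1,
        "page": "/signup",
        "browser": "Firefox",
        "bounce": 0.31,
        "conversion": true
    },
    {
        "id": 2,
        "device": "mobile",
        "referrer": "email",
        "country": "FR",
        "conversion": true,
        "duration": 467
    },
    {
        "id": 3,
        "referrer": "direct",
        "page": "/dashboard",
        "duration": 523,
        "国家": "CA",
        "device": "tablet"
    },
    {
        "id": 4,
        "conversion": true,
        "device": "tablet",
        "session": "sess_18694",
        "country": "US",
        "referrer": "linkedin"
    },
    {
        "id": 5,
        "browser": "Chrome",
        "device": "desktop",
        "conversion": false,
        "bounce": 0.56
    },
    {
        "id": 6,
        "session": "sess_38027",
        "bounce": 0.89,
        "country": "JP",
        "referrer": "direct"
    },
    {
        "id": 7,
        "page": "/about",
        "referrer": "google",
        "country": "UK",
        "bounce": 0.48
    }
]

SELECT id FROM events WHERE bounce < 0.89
[1, 5, 7]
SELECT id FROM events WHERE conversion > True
[]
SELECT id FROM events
[1, 2, 3, 4, 5, 6, 7]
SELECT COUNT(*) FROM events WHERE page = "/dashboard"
1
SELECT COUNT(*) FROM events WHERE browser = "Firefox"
1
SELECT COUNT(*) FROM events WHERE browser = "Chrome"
1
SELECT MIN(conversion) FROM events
False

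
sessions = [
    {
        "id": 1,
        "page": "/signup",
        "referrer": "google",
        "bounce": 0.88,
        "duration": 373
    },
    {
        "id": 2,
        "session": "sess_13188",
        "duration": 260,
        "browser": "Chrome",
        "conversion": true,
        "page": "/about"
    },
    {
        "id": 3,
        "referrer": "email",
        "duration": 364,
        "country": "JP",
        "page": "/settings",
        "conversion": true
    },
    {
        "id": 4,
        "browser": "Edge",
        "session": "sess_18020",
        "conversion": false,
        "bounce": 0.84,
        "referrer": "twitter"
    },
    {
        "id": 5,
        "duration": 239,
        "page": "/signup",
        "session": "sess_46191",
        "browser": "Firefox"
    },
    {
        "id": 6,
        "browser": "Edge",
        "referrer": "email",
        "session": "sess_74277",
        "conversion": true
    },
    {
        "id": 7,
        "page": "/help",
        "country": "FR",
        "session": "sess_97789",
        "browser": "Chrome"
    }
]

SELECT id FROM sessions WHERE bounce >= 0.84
[1, 4]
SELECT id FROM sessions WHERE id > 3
[4, 5, 6, 7]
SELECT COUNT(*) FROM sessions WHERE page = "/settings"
1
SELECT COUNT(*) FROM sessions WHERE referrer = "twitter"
1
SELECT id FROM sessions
[1, 2, 3, 4, 5, 6, 7]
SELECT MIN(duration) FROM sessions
239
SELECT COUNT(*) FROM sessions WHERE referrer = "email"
2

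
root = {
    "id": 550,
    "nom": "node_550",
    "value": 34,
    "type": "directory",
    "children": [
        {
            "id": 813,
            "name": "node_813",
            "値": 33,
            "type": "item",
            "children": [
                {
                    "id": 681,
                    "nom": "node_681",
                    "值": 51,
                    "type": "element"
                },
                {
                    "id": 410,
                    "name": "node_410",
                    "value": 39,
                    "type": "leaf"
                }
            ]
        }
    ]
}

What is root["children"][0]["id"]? 813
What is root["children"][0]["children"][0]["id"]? 681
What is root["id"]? 550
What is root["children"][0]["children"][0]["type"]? "element"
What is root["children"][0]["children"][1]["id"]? 410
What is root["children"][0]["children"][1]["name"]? "node_410"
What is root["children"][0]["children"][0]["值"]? 51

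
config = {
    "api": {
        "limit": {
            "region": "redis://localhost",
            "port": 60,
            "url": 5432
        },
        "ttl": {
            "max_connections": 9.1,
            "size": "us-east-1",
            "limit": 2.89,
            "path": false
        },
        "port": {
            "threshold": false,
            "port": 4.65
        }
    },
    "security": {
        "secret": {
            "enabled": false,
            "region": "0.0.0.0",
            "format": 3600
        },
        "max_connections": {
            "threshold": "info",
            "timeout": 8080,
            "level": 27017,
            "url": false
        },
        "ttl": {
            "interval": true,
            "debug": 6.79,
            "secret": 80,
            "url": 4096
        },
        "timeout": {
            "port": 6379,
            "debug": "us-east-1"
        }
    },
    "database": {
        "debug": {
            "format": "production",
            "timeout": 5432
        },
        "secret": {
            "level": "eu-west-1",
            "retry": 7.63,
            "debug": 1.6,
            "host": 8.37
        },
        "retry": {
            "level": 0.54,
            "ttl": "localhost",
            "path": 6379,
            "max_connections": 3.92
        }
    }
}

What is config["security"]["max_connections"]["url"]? False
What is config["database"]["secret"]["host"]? 8.37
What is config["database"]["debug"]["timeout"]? 5432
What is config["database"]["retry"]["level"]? 0.54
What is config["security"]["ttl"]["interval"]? True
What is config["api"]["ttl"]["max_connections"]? 9.1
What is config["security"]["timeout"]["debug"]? "us-east-1"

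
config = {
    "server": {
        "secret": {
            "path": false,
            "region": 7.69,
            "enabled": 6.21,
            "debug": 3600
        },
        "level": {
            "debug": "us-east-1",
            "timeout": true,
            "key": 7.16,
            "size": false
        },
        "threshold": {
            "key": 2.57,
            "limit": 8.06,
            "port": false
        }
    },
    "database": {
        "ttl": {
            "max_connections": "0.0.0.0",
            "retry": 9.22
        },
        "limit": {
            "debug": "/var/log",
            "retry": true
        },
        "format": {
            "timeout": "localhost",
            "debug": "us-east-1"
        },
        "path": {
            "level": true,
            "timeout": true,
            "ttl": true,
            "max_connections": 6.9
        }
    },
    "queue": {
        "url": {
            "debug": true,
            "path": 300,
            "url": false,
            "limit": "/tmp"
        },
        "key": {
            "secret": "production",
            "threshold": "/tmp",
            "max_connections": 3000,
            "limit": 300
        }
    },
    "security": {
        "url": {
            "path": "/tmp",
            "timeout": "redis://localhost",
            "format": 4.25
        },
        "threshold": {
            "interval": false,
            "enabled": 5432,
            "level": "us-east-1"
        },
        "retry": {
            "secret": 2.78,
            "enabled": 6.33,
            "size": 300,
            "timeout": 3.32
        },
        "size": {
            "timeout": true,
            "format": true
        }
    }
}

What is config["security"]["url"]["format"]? 4.25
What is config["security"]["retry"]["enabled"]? 6.33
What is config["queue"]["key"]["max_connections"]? 3000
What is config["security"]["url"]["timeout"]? "redis://localhost"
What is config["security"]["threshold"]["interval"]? False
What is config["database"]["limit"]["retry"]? True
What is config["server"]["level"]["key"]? 7.16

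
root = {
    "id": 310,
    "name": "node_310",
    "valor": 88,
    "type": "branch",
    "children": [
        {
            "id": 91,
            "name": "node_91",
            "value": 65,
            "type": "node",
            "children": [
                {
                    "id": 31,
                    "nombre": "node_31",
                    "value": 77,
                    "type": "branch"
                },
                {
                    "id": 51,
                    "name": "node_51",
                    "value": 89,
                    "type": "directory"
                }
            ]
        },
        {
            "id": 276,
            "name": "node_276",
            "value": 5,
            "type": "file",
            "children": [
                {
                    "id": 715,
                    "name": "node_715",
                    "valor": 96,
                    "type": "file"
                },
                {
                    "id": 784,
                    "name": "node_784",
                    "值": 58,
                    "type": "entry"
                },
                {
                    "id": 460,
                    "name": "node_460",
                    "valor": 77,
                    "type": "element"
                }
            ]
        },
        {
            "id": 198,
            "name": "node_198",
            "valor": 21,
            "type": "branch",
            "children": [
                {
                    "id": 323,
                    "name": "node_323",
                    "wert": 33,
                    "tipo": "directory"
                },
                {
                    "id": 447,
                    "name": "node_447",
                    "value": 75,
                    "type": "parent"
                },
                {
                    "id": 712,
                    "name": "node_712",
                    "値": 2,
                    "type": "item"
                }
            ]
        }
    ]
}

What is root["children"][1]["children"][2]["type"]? "element"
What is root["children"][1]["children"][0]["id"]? 715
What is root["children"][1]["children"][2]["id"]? 460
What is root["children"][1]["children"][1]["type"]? "entry"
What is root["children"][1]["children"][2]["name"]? "node_460"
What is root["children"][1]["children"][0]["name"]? "node_715"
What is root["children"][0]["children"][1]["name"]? "node_51"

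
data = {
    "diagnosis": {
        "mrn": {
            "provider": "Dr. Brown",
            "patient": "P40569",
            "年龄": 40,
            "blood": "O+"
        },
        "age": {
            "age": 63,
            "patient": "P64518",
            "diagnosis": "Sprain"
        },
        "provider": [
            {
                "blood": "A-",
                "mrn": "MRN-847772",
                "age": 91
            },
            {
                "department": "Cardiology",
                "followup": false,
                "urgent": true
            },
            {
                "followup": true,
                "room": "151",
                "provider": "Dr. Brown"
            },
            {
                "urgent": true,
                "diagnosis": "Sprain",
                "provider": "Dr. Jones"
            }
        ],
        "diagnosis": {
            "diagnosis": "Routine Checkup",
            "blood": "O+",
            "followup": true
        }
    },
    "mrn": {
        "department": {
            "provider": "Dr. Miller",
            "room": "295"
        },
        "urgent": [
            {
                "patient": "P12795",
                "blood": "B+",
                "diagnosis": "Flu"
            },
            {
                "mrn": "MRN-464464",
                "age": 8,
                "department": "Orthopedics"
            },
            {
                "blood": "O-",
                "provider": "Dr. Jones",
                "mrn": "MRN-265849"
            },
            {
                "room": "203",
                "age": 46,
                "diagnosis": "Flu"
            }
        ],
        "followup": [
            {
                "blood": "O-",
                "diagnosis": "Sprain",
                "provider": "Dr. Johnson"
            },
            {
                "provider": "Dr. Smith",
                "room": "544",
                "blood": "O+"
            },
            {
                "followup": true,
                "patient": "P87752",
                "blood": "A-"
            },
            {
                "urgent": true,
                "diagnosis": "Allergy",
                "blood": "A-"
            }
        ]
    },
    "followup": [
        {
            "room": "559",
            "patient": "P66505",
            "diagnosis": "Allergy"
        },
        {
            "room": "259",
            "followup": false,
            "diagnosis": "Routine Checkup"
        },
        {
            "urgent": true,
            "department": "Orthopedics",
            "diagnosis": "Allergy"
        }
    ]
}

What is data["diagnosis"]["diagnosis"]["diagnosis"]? "Routine Checkup"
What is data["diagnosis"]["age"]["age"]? 63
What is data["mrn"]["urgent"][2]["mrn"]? "MRN-265849"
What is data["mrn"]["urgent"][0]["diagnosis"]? "Flu"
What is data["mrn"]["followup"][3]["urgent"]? True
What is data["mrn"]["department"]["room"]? "295"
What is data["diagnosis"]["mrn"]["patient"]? "P40569"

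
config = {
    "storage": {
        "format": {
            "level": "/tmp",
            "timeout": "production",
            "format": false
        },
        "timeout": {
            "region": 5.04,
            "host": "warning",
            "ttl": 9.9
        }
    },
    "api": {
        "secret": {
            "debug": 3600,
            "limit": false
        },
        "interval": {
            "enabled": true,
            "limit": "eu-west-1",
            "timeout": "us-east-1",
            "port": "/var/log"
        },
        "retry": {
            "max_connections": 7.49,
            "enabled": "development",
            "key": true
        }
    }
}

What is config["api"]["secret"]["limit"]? False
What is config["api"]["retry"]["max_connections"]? 7.49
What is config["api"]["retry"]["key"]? True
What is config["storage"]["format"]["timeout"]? "production"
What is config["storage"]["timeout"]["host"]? "warning"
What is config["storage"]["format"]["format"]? False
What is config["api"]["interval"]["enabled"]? True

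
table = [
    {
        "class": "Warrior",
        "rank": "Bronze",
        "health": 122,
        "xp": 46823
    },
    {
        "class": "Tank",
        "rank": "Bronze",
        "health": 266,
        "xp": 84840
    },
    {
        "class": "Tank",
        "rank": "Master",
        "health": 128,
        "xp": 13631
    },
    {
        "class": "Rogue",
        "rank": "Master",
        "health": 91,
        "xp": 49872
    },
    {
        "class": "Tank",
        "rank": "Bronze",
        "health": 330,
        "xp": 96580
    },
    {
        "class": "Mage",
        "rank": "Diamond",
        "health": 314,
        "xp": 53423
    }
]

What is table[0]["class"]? "Warrior"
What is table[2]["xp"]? 13631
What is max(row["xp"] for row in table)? 96580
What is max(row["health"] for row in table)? 330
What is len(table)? 6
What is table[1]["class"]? "Tank"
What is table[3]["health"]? 91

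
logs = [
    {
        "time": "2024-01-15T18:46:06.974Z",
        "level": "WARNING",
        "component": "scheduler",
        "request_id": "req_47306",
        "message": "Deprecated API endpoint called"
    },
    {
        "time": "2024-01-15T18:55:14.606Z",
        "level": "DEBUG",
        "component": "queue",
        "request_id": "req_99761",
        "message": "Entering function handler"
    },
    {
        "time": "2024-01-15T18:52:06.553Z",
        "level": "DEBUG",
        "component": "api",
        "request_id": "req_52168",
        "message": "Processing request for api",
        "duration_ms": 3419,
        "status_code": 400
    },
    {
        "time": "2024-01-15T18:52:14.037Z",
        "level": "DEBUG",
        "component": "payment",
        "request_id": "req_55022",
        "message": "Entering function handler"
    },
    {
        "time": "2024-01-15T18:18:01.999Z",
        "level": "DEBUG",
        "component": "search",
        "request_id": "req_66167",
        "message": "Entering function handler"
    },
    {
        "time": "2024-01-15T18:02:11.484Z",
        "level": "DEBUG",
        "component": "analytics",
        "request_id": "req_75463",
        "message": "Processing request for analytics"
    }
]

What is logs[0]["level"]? "WARNING"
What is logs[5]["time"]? "2024-01-15T18:02:11.484Z"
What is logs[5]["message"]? "Processing request for analytics"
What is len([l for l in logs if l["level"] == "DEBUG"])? 5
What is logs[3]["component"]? "payment"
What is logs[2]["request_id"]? "req_52168"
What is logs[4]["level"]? "DEBUG"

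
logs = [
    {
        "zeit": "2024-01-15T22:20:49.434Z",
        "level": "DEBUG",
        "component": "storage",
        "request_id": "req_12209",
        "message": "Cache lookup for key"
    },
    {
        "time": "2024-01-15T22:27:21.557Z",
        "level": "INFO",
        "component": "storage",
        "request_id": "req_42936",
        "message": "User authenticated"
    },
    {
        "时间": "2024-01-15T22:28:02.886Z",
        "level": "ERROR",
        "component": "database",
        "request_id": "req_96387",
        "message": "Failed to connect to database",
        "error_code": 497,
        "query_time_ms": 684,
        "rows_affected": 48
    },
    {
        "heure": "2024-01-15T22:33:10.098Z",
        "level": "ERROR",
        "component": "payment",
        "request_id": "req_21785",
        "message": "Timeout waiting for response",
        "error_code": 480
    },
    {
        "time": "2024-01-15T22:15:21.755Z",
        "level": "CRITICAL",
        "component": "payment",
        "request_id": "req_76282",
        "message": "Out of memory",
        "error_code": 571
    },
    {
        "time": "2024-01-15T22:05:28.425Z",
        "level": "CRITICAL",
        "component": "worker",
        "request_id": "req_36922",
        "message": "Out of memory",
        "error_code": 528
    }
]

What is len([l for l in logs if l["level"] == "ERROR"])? 2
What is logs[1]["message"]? "User authenticated"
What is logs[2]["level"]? "ERROR"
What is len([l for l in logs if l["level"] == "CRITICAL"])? 2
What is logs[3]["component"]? "payment"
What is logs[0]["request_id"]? "req_12209"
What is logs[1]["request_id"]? "req_42936"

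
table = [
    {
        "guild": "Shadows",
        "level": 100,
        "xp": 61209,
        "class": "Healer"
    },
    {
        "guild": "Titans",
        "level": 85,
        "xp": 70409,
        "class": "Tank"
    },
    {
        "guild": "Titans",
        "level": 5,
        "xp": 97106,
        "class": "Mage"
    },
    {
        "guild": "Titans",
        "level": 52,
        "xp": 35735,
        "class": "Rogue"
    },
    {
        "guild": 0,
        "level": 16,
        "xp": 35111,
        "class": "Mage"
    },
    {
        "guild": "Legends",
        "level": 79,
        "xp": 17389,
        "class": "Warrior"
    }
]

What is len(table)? 6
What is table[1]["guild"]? "Titans"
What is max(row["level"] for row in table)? 100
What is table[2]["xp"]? 97106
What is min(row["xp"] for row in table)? 17389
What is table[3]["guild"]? "Titans"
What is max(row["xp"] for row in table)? 97106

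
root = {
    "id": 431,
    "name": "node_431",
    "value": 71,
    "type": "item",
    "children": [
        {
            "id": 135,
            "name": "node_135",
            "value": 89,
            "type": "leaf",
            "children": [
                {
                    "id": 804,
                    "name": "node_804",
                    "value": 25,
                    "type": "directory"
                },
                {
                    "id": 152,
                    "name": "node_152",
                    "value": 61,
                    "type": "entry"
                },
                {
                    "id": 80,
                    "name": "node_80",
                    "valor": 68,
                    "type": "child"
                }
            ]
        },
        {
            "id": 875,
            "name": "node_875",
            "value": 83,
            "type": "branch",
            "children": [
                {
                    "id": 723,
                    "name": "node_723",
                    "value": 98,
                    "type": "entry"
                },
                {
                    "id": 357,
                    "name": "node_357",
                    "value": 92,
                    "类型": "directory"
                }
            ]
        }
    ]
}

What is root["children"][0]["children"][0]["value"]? 25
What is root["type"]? "item"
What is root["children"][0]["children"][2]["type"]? "child"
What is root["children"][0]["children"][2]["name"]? "node_80"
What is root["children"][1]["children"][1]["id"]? 357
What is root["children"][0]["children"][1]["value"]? 61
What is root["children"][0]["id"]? 135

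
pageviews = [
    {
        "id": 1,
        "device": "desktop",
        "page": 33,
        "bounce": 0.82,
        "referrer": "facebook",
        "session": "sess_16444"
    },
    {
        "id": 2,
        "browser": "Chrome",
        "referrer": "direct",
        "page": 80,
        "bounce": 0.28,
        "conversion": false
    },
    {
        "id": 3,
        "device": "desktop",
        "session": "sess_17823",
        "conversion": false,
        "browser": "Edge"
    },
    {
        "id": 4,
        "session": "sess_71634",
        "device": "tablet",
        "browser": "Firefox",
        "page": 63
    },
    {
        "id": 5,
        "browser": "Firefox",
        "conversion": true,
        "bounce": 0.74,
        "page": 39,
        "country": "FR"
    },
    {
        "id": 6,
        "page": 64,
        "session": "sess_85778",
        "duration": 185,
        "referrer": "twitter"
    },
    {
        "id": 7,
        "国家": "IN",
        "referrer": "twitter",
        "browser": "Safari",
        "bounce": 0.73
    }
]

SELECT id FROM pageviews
[1, 2, 3, 4, 5, 6, 7]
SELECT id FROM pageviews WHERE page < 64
[1, 4, 5]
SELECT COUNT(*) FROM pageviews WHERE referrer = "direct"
1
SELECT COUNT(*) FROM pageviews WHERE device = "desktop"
2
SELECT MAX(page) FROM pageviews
80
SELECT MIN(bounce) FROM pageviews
0.28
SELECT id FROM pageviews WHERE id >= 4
[4, 5, 6, 7]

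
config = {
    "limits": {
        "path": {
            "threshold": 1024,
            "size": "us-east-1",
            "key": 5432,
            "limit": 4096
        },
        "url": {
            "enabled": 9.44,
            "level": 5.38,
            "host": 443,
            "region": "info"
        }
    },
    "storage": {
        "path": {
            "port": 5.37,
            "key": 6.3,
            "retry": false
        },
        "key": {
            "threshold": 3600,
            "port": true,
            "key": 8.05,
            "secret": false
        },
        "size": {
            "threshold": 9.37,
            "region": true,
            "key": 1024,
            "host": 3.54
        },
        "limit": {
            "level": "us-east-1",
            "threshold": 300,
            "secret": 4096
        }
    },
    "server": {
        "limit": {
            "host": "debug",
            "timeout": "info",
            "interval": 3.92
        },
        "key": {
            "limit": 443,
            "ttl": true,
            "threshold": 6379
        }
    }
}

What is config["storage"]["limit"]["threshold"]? 300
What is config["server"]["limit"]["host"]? "debug"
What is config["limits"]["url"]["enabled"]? 9.44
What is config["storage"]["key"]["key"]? 8.05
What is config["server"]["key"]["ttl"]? True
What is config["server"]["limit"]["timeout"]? "info"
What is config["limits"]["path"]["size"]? "us-east-1"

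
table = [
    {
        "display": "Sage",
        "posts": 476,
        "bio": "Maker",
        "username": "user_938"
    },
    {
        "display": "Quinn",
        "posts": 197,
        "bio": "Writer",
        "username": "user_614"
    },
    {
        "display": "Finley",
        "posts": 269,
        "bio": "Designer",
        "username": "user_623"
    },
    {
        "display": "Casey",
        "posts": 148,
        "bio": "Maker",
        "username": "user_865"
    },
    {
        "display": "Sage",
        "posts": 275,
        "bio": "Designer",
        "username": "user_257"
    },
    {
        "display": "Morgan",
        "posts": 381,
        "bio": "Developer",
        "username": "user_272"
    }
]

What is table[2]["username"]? "user_623"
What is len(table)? 6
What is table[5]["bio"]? "Developer"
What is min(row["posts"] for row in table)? 148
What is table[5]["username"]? "user_272"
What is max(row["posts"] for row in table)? 476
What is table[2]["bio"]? "Designer"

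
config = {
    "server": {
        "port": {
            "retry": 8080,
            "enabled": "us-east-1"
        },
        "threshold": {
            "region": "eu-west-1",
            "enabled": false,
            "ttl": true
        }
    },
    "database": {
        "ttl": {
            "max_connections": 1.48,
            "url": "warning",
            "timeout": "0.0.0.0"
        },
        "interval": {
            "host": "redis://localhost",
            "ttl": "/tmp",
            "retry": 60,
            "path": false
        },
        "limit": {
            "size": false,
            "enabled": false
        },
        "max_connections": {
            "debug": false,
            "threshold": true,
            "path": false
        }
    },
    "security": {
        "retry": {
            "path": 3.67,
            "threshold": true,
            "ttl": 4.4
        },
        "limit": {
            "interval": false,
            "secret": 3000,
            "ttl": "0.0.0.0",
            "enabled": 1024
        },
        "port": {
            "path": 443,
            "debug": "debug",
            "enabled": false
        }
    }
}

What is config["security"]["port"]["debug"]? "debug"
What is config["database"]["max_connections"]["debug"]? False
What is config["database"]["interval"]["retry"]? 60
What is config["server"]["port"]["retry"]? 8080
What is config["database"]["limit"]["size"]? False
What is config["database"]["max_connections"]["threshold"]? True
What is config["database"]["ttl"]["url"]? "warning"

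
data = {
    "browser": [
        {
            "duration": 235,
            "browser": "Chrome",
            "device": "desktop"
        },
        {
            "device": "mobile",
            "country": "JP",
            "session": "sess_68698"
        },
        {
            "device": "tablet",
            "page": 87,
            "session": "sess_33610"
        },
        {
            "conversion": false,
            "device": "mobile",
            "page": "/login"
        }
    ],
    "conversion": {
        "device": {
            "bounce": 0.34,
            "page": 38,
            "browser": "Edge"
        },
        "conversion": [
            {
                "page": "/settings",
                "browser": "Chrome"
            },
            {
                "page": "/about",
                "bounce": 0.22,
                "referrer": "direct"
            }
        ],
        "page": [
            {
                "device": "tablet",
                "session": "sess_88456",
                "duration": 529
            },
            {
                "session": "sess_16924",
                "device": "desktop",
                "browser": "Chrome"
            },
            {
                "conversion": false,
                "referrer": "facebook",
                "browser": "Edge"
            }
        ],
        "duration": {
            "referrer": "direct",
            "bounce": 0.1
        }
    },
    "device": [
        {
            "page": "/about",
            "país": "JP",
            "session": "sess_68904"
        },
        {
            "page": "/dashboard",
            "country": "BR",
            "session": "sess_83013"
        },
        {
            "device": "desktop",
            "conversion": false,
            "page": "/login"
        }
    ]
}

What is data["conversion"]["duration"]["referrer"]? "direct"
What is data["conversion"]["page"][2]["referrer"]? "facebook"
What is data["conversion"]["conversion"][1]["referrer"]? "direct"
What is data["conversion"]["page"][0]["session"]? "sess_88456"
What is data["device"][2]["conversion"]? False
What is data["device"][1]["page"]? "/dashboard"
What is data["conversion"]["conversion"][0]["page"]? "/settings"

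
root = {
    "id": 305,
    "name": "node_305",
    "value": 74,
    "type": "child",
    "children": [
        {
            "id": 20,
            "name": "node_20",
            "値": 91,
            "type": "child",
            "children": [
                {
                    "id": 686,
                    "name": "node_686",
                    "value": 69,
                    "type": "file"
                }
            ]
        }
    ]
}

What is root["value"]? 74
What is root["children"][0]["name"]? "node_20"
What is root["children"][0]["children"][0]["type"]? "file"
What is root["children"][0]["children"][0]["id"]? 686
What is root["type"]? "child"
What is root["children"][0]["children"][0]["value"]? 69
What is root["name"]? "node_305"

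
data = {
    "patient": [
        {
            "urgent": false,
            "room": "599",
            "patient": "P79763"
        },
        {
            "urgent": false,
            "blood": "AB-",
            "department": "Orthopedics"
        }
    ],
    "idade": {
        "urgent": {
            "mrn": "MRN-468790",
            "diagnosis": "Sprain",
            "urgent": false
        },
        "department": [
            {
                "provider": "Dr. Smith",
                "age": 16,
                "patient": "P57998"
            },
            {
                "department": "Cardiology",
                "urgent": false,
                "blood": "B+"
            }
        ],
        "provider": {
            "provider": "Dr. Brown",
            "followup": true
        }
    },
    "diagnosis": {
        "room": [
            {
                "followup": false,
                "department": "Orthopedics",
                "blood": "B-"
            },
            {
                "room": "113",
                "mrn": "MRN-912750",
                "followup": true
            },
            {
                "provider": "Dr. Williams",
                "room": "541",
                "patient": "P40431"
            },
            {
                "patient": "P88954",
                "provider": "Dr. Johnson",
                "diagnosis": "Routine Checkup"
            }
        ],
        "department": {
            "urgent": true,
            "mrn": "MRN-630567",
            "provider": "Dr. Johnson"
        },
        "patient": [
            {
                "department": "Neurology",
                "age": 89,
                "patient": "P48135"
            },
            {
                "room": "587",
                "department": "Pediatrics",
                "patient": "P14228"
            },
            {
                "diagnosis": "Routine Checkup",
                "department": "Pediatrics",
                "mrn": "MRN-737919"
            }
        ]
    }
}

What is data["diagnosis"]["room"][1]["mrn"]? "MRN-912750"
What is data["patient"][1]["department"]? "Orthopedics"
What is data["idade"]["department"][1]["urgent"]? False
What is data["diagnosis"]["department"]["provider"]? "Dr. Johnson"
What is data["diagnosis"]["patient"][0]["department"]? "Neurology"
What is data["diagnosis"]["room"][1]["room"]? "113"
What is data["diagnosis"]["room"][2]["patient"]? "P40431"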